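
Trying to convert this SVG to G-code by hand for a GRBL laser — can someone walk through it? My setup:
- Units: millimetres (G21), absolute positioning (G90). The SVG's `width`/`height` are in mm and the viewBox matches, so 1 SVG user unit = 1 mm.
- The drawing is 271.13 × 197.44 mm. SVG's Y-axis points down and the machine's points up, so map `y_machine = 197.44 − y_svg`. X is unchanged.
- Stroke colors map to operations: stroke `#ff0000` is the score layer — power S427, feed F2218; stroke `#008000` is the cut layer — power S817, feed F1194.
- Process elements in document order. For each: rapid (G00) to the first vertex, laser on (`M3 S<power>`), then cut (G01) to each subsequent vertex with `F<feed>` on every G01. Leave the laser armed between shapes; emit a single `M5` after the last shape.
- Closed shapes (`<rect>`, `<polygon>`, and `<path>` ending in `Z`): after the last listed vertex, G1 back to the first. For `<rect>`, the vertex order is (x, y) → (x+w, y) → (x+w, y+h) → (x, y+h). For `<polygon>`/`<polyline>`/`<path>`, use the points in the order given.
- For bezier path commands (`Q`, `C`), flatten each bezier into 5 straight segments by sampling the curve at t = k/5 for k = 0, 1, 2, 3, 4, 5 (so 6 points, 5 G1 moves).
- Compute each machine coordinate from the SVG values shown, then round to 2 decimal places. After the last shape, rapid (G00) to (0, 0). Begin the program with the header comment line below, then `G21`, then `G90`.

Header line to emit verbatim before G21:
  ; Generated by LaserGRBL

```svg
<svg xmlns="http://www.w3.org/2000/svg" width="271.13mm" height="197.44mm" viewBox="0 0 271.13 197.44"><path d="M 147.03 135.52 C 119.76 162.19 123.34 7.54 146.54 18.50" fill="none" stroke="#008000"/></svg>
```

1 u = 1 mm; y_m = 197.44 − y.

[1] `<path>` cubic bezier, #008000→cut S817 F1194: (147.03,61.92) → (134.28,64.90) → (128.40,94.75) → (128.84,134.80) → (135.06,168.42) → (146.54,178.94)

; Generated by LaserGRBL
G21
G90
G00 X147.03 Y61.92
M3 S817
G01 X134.28 Y64.90 F1194
G01 X128.40 Y94.75 F1194
G01 X128.84 Y134.80 F1194
G01 X135.06 Y168.42 F1194
G01 X146.54 Y178.94 F1194
M5
G00 X0.00 Y0.00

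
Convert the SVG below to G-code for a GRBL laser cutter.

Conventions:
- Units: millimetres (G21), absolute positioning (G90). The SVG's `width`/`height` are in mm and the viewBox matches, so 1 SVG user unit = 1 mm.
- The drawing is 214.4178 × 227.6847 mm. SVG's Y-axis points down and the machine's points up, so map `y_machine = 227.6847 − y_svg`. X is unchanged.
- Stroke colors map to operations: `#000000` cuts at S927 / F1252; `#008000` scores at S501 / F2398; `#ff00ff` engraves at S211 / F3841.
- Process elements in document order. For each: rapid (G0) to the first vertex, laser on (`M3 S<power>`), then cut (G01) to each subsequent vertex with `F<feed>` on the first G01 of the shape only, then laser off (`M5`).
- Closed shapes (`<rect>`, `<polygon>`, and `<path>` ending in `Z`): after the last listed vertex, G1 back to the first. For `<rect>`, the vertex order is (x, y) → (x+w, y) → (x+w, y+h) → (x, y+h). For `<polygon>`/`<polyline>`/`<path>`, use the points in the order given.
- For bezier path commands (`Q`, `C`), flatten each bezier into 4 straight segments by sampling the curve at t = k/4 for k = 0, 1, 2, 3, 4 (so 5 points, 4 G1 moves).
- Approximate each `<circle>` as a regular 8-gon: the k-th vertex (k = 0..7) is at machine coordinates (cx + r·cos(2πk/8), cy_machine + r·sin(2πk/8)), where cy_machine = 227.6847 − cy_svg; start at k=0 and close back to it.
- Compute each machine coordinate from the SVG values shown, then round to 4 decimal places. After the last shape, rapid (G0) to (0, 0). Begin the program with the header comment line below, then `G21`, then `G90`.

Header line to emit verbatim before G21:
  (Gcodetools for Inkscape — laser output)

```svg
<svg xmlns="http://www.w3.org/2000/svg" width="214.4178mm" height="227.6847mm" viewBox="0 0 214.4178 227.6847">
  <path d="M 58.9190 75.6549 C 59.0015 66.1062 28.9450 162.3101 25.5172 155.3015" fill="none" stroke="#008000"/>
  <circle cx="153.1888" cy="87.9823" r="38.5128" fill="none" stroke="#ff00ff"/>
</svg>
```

(Gcodetools for Inkscape — laser output)
G21
G90
G0 X58.9190 Y152.0298
M3 S501
G01 X54.2168 Y142.6278 F2398
G01 X43.5345 Y113.1590
G01 X32.1939 Y83.2140
G01 X25.5172 Y72.3832
M5
G0 X191.7016 Y139.7024
M3 S211
G01 X180.4215 Y166.9351 F3841
G01 X153.1888 Y178.2152
G01 X125.9561 Y166.9351
G01 X114.6760 Y139.7024
G01 X125.9561 Y112.4697
G01 X153.1888 Y101.1896
G01 X180.4215 Y112.4697
G01 X191.7016 Y139.7024
M5
G0 X0.0000 Y0.0000

1 u = 1 mm; y_m = 227.6847 − y.

[1] `<path>` cubic bezier, #008000→score S501 F2398: (58.9190,152.0298) → (54.2168,142.6278) → (43.5345,113.1590) → (32.1939,83.2140) → (25.5172,72.3832)

[2] `<circle>` circle, #ff00ff→engrave S211 F3841: (191.7016,139.7024) → (180.4215,166.9351) → (153.1888,178.2152) → (125.9561,166.9351) → (114.6760,139.7024) → (125.9561,112.4697) → (153.1888,101.1896) → (180.4215,112.4697) → (191.7016,139.7024) (closed)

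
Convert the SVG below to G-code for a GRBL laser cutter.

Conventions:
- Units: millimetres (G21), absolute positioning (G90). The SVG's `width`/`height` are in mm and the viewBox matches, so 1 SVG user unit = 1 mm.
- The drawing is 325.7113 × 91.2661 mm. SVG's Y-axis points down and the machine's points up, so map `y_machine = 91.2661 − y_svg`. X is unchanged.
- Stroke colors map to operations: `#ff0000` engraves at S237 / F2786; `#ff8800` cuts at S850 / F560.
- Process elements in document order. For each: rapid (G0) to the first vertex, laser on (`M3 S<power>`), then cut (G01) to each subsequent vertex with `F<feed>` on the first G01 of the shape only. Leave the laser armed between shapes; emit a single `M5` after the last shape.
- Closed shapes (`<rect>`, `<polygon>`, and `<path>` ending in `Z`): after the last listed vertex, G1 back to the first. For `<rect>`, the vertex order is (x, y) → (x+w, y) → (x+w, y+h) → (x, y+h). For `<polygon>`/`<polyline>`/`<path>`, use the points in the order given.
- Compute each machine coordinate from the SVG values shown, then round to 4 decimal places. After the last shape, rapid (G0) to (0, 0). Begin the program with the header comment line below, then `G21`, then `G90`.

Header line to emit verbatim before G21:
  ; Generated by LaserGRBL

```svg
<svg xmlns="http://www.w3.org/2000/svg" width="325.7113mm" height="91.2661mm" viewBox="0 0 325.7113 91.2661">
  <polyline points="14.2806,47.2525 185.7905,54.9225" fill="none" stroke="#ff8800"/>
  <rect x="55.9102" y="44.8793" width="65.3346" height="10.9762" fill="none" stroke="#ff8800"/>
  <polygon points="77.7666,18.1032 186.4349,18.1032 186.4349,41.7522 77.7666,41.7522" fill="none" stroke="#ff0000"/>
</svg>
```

Since the viewBox matches the mm dimensions, user units are millimetres directly. The only transform is the Y-flip y_m = 91.2661 − y_svg.

Shape 1 is a line segment drawn with `<polyline>`. Its stroke #ff8800 means cut at S850, F560. After flipping Y the toolpath is (14.2806,44.0136) → (185.7905,36.3436).

Shape 2 is a rectangle drawn with `<rect>`. Its stroke #ff8800 means cut at S850, F560. After flipping Y the toolpath is (55.9102,46.3868) → (121.2448,46.3868) → (121.2448,35.4106) → (55.9102,35.4106) → (55.9102,46.3868), returning to the start.

Shape 3 is a rectangle drawn with `<polygon>`. Its stroke #ff0000 means engrave at S237, F2786. After flipping Y the toolpath is (77.7666,73.1629) → (186.4349,73.1629) → (186.4349,49.5139) → (77.7666,49.5139) → (77.7666,73.1629), returning to the start.

; Generated by LaserGRBL
G21
G90
G0 X14.2806 Y44.0136
M3 S850
G01 X185.7905 Y36.3436 F560
G0 X55.9102 Y46.3868
M3 S850
G01 X121.2448 Y46.3868 F560
G01 X121.2448 Y35.4106
G01 X55.9102 Y35.4106
G01 X55.9102 Y46.3868
G0 X77.7666 Y73.1629
M3 S237
G01 X186.4349 Y73.1629 F2786
G01 X186.4349 Y49.5139
G01 X77.7666 Y49.5139
G01 X77.7666 Y73.1629
M5
G0 X0.0000 Y0.0000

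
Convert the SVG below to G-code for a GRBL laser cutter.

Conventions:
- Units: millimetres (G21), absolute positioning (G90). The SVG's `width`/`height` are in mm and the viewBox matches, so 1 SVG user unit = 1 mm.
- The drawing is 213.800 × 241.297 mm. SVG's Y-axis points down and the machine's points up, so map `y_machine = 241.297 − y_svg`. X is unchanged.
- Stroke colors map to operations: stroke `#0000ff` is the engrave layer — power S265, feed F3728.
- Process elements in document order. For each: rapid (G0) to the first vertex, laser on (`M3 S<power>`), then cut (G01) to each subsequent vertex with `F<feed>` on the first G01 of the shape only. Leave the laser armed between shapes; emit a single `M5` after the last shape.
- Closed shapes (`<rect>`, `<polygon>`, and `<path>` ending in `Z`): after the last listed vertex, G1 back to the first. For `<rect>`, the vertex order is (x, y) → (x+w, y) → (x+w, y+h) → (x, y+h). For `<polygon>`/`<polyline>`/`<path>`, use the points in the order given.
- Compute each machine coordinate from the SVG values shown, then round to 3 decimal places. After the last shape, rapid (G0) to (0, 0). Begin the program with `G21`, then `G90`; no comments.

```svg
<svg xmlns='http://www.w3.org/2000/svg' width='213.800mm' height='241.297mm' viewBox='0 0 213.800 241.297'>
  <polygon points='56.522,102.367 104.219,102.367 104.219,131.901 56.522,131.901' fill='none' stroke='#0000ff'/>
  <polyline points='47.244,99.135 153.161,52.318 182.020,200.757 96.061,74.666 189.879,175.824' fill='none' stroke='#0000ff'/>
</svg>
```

viewBox `0 0 213.800 241.297` with mm width/height → 1 unit = 1 mm. Flip: y_m = 241.297 − y_svg.

**Shape 1** — `<polygon>` rectangle, stroke `#0000ff` → engrave (S265, F3728). Machine vertices: (56.522,138.930) → (104.219,138.930) → (104.219,109.396) → (56.522,109.396) → (56.522,138.930). Closed: final G1 returns to the first vertex.

**Shape 2** — `<polyline>` open polyline, stroke `#0000ff` → engrave (S265, F3728). Machine vertices: (47.244,142.162) → (153.161,188.979) → (182.020,40.540) → (96.061,166.631) → (189.879,65.473). Open path.

G21
G90
G0 X56.522 Y138.930
M3 S265
G01 X104.219 Y138.930 F3728
G01 X104.219 Y109.396
G01 X56.522 Y109.396
G01 X56.522 Y138.930
G0 X47.244 Y142.162
M3 S265
G01 X153.161 Y188.979 F3728
G01 X182.020 Y40.540
G01 X96.061 Y166.631
G01 X189.879 Y65.473
M5
G0 X0.000 Y0.000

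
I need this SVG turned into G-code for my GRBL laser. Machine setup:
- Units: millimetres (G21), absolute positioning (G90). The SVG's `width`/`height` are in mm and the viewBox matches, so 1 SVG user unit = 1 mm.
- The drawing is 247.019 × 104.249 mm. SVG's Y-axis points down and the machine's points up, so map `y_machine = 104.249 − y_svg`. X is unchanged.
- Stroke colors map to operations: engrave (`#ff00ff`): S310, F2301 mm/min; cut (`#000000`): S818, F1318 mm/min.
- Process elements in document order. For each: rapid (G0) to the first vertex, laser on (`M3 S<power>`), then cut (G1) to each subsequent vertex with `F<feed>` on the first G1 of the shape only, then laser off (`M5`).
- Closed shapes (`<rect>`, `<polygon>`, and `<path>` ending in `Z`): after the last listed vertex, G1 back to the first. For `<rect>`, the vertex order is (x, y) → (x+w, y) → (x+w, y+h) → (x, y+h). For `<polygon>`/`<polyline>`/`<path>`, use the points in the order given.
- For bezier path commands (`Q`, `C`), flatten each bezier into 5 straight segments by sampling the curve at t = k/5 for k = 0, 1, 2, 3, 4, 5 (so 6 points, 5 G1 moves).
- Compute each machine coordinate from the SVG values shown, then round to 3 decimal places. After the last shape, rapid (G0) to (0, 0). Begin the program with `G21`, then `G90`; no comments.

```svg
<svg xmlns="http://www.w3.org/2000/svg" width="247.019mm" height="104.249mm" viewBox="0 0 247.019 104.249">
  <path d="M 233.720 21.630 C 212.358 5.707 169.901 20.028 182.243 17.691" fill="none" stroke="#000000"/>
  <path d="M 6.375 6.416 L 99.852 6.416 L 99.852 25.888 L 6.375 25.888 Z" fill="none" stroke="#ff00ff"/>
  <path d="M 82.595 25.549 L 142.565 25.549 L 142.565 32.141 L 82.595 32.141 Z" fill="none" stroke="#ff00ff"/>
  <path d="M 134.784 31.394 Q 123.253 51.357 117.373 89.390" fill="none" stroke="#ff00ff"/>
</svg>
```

viewBox `0 0 247.019 104.249` with mm width/height → 1 unit = 1 mm. Flip: y_m = 104.249 − y_svg.

**Shape 1** — `<path>` cubic bezier, stroke `#000000` → cut (S818, F1318). Control points (SVG): P0=(233.720,21.630), P1=(212.358,5.707), P2=(169.901,20.028), P3=(182.243,17.691); sampled at t=k/5. Machine vertices: (233.720,82.619) → (218.979,88.919) → (202.817,90.211) → (188.879,88.748) → (180.807,86.780) → (182.243,86.558). Open path.

**Shape 2** — `<path>` rectangle, stroke `#ff00ff` → engrave (S310, F2301). Machine vertices: (6.375,97.833) → (99.852,97.833) → (99.852,78.361) → (6.375,78.361) → (6.375,97.833). Closed: final G1 returns to the first vertex.

**Shape 3** — `<path>` rectangle, stroke `#ff00ff` → engrave (S310, F2301). Machine vertices: (82.595,78.700) → (142.565,78.700) → (142.565,72.108) → (82.595,72.108) → (82.595,78.700). Closed: final G1 returns to the first vertex.

**Shape 4** — `<path>` quadratic bezier, stroke `#ff00ff` → engrave (S310, F2301). Control points (SVG): P0=(134.784,31.394), P1=(123.253,51.357), P2=(117.373,89.390); sampled at t=k/5. Machine vertices: (134.784,72.855) → (130.398,64.147) → (126.463,53.993) → (122.981,42.394) → (119.951,29.349) → (117.373,14.859). Open path.

G21
G90
G0 X233.720 Y82.619
M3 S818
G1 X218.979 Y88.919 F1318
G1 X202.817 Y90.211
G1 X188.879 Y88.748
G1 X180.807 Y86.780
G1 X182.243 Y86.558
M5
G0 X6.375 Y97.833
M3 S310
G1 X99.852 Y97.833 F2301
G1 X99.852 Y78.361
G1 X6.375 Y78.361
G1 X6.375 Y97.833
M5
G0 X82.595 Y78.700
M3 S310
G1 X142.565 Y78.700 F2301
G1 X142.565 Y72.108
G1 X82.595 Y72.108
G1 X82.595 Y78.700
M5
G0 X134.784 Y72.855
M3 S310
G1 X130.398 Y64.147 F2301
G1 X126.463 Y53.993
G1 X122.981 Y42.394
G1 X119.951 Y29.349
G1 X117.373 Y14.859
M5
G0 X0.000 Y0.000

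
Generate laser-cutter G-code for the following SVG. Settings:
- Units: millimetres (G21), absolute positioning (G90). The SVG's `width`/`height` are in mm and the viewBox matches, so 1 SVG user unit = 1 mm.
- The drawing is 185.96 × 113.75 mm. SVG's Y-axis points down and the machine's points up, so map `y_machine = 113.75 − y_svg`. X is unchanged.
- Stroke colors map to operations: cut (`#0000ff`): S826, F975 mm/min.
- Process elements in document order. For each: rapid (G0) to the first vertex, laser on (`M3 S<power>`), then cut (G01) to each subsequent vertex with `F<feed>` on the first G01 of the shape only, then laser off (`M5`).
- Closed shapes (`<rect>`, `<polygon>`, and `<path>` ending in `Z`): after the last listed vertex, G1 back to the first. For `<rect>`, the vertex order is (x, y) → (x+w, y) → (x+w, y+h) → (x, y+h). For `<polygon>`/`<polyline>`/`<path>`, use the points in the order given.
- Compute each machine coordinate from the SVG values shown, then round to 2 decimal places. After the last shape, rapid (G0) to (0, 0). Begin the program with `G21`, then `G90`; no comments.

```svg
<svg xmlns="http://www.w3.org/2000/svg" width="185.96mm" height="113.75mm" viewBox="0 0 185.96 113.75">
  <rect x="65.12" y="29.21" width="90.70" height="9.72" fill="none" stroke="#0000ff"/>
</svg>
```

G21
G90
G0 X65.12 Y84.54
M3 S826
G01 X155.82 Y84.54 F975
G01 X155.82 Y74.82
G01 X65.12 Y74.82
G01 X65.12 Y84.54
M5
G0 X0.00 Y0.00

1 u = 1 mm; y_m = 113.75 − y.

[1] `<rect>` rectangle, #0000ff→cut S826 F975: (65.12,84.54) → (155.82,84.54) → (155.82,74.82) → (65.12,74.82) → (65.12,84.54) (closed)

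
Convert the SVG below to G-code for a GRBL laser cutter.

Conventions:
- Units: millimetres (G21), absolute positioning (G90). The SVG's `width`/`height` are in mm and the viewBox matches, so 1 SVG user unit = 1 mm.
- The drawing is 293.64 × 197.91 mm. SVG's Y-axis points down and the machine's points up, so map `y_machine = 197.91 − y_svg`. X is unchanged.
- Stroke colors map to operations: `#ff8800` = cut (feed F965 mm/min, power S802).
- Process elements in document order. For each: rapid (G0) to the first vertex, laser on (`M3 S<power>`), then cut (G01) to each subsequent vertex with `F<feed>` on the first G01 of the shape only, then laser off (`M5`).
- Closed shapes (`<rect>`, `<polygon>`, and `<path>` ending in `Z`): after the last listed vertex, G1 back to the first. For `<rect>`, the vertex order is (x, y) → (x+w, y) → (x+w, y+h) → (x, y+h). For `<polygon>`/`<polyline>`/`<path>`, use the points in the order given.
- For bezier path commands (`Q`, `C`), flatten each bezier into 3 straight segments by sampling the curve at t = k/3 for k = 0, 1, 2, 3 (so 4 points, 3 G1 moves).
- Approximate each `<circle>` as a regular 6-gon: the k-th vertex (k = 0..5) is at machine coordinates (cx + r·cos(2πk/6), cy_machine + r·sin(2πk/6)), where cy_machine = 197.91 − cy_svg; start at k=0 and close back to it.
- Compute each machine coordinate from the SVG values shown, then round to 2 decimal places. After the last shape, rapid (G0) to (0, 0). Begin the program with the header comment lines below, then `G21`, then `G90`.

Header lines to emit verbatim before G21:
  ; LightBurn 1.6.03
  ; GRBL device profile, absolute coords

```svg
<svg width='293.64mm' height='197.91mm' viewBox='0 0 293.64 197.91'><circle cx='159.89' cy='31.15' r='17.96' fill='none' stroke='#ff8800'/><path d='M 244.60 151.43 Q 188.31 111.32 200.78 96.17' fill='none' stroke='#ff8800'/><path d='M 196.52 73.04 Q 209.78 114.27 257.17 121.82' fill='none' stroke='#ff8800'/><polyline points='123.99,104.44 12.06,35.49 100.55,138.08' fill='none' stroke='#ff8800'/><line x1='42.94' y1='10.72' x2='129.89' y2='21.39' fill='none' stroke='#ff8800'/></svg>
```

; LightBurn 1.6.03
; GRBL device profile, absolute coords
G21
G90
G0 X177.85 Y166.76
M3 S802
G01 X168.87 Y182.31 F965
G01 X150.91 Y182.31
G01 X141.93 Y166.76
G01 X150.91 Y151.21
G01 X168.87 Y151.21
G01 X177.85 Y166.76
M5
G0 X244.60 Y46.48
M3 S802
G01 X214.71 Y70.45 F965
G01 X200.11 Y88.87
G01 X200.78 Y101.74
M5
G0 X196.52 Y124.87
M3 S802
G01 X209.15 Y101.13 F965
G01 X229.37 Y84.87
G01 X257.17 Y76.09
M5
G0 X123.99 Y93.47
M3 S802
G01 X12.06 Y162.42 F965
G01 X100.55 Y59.83
M5
G0 X42.94 Y187.19
M3 S802
G01 X129.89 Y176.52 F965
M5
G0 X0.00 Y0.00

viewBox `0 0 293.64 197.91` with mm width/height → 1 unit = 1 mm. Flip: y_m = 197.91 − y_svg.

**Shape 1** — `<circle>` circle, stroke `#ff8800` → cut (S802, F965). Machine vertices: (177.85,166.76) → (168.87,182.31) → (150.91,182.31) → (141.93,166.76) → (150.91,151.21) → (168.87,151.21) → (177.85,166.76). Closed: final G1 returns to the first vertex.

**Shape 2** — `<path>` quadratic bezier, stroke `#ff8800` → cut (S802, F965). Control points (SVG): P0=(244.60,151.43), P1=(188.31,111.32), P2=(200.78,96.17); sampled at t=k/3. Machine vertices: (244.60,46.48) → (214.71,70.45) → (200.11,88.87) → (200.78,101.74). Open path.

**Shape 3** — `<path>` quadratic bezier, stroke `#ff8800` → cut (S802, F965). Control points (SVG): P0=(196.52,73.04), P1=(209.78,114.27), P2=(257.17,121.82); sampled at t=k/3. Machine vertices: (196.52,124.87) → (209.15,101.13) → (229.37,84.87) → (257.17,76.09). Open path.

**Shape 4** — `<polyline>` open polyline, stroke `#ff8800` → cut (S802, F965). Machine vertices: (123.99,93.47) → (12.06,162.42) → (100.55,59.83). Open path.

**Shape 5** — `<line>` line segment, stroke `#ff8800` → cut (S802, F965). Machine vertices: (42.94,187.19) → (129.89,176.52). Open path.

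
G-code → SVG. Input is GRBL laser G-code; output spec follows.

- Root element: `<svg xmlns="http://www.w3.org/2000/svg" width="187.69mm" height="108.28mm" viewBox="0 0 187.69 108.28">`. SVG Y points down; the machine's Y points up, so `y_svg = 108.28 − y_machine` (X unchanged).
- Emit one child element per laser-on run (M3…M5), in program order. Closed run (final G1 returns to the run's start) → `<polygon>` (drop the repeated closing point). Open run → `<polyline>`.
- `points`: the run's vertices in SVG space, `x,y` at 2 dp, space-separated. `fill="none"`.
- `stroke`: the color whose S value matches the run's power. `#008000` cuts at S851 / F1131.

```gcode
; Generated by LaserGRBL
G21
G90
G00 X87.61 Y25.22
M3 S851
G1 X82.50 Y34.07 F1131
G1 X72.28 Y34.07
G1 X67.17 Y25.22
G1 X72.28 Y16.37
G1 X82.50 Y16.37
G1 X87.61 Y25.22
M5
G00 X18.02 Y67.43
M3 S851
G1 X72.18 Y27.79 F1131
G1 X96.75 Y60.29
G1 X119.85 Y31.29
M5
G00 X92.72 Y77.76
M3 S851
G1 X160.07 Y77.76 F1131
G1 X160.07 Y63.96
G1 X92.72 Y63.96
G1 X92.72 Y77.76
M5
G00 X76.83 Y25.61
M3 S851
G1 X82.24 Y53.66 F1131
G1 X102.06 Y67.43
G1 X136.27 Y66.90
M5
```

Machine Y-up, SVG Y-down with viewBox height 108.28, so y_svg = 108.28 − y_machine; X carries over. Every run uses S851, so all elements get stroke `#008000` (cut).

Run 1: The run returns to its start, so emit a `<polygon>` with points (Y-flipped): 87.61,83.06 82.50,74.21 72.28,74.21 67.17,83.06 72.28,91.91 82.50,91.91.

Run 2: The run is open, so emit a `<polyline>` with points (Y-flipped): 18.02,40.85 72.18,80.49 96.75,47.99 119.85,76.99.

Run 3: The run returns to its start, so emit a `<polygon>` with points (Y-flipped): 92.72,30.52 160.07,30.52 160.07,44.32 92.72,44.32.

Run 4: The run is open, so emit a `<polyline>` with points (Y-flipped): 76.83,82.67 82.24,54.62 102.06,40.85 136.27,41.38.

<svg xmlns="http://www.w3.org/2000/svg" width="187.69mm" height="108.28mm" viewBox="0 0 187.69 108.28">
  <polygon points="87.61,83.06 82.50,74.21 72.28,74.21 67.17,83.06 72.28,91.91 82.50,91.91" fill="none" stroke="#008000"/>
  <polyline points="18.02,40.85 72.18,80.49 96.75,47.99 119.85,76.99" fill="none" stroke="#008000"/>
  <polygon points="92.72,30.52 160.07,30.52 160.07,44.32 92.72,44.32" fill="none" stroke="#008000"/>
  <polyline points="76.83,82.67 82.24,54.62 102.06,40.85 136.27,41.38" fill="none" stroke="#008000"/>
</svg>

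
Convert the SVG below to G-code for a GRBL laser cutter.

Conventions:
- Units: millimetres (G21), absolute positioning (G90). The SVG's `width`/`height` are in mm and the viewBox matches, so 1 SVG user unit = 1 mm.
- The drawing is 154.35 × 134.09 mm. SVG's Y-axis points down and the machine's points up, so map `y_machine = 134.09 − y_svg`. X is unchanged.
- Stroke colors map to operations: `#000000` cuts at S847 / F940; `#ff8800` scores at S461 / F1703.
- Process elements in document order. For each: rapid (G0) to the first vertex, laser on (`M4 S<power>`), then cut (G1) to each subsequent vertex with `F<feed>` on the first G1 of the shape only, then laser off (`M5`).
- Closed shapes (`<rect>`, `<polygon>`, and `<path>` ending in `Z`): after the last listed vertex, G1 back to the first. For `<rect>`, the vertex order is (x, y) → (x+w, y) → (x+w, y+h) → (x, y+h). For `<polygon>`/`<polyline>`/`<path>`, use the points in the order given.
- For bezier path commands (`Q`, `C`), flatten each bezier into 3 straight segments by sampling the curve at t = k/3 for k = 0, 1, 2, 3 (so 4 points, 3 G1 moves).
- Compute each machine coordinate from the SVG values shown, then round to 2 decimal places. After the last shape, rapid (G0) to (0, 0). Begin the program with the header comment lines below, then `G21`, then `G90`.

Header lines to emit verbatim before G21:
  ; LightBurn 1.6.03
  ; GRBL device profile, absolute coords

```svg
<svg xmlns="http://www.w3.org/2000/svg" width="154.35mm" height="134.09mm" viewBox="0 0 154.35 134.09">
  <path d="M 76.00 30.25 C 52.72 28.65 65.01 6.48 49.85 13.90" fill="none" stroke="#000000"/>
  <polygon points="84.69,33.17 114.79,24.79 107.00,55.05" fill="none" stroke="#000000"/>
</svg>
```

; LightBurn 1.6.03
; GRBL device profile, absolute coords
G21
G90
G0 X76.00 Y103.84
M4 S847
G1 X62.24 Y110.44 F940
G1 X58.19 Y119.60
G1 X49.85 Y120.19
M5
G0 X84.69 Y100.92
M4 S847
G1 X114.79 Y109.30 F940
G1 X107.00 Y79.04
G1 X84.69 Y100.92
M5
G0 X0.00 Y0.00

Since the viewBox matches the mm dimensions, user units are millimetres directly. The only transform is the Y-flip y_m = 134.09 − y_svg.

Shape 1 is a cubic bezier drawn with `<path>`. Its stroke #000000 means cut at S847, F940. After flipping Y the toolpath is (76.00,103.84) → (62.24,110.44) → (58.19,119.60) → (49.85,120.19).

Shape 2 is a regular polygon drawn with `<polygon>`. Its stroke #000000 means cut at S847, F940. After flipping Y the toolpath is (84.69,100.92) → (114.79,109.30) → (107.00,79.04) → (84.69,100.92), returning to the start.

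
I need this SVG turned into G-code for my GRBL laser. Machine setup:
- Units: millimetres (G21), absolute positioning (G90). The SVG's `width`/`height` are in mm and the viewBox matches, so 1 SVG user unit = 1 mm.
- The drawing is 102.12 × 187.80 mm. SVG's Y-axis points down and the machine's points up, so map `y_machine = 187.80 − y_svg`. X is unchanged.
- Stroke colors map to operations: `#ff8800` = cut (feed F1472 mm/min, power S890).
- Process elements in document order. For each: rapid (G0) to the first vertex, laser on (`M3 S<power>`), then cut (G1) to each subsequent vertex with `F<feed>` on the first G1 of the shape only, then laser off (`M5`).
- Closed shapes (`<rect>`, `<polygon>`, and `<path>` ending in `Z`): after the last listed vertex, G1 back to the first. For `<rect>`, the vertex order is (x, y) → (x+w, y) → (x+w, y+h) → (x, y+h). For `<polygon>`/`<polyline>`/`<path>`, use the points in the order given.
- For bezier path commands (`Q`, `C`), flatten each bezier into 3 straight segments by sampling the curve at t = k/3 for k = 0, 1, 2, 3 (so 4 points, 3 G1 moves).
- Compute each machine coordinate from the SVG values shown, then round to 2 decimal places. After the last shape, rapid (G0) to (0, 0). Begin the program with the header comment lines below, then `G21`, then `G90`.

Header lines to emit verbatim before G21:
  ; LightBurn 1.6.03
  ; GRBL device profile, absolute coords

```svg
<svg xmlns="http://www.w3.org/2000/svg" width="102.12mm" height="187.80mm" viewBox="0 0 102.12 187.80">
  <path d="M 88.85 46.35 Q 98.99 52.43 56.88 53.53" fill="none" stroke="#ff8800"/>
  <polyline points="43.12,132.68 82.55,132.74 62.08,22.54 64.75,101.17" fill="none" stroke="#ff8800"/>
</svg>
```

Since the viewBox matches the mm dimensions, user units are millimetres directly. The only transform is the Y-flip y_m = 187.80 − y_svg.

Shape 1 is a quadratic bezier drawn with `<path>`. Its stroke #ff8800 means cut at S890, F1472. After flipping Y the toolpath is (88.85,141.45) → (89.80,137.95) → (79.15,135.56) → (56.88,134.27).

Shape 2 is a open polyline drawn with `<polyline>`. Its stroke #ff8800 means cut at S890, F1472. After flipping Y the toolpath is (43.12,55.12) → (82.55,55.06) → (62.08,165.26) → (64.75,86.63).

; LightBurn 1.6.03
; GRBL device profile, absolute coords
G21
G90
G0 X88.85 Y141.45
M3 S890
G1 X89.80 Y137.95 F1472
G1 X79.15 Y135.56
G1 X56.88 Y134.27
M5
G0 X43.12 Y55.12
M3 S890
G1 X82.55 Y55.06 F1472
G1 X62.08 Y165.26
G1 X64.75 Y86.63
M5
G0 X0.00 Y0.00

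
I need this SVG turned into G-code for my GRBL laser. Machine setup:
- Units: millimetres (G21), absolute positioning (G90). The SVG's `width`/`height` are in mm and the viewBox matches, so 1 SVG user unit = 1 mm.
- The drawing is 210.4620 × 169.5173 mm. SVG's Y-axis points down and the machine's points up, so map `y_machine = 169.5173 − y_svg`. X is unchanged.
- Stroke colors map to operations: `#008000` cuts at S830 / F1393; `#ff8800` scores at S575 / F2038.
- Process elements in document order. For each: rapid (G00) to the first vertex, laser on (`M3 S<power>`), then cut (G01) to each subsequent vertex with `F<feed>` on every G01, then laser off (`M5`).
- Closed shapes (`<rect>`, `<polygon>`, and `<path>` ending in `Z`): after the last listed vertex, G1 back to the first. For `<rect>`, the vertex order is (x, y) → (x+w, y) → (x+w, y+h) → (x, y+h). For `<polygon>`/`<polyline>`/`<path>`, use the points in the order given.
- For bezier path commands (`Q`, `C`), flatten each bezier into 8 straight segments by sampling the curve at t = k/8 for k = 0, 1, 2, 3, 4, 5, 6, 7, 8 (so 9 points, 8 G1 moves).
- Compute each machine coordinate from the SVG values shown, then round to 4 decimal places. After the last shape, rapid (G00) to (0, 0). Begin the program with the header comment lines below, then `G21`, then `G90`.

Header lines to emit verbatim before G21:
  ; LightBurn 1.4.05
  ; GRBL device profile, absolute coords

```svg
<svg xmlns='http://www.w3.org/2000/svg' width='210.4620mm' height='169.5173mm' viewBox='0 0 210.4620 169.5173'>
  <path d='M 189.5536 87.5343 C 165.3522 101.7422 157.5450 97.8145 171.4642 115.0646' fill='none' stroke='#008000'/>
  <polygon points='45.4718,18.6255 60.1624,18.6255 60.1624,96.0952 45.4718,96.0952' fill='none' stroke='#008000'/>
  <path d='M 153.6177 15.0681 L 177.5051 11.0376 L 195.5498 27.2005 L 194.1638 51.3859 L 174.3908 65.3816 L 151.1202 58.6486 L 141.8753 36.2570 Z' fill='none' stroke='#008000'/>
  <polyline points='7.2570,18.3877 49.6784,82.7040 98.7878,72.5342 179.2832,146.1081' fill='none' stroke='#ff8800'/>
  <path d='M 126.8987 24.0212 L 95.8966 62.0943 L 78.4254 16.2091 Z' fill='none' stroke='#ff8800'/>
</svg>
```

1 u = 1 mm; y_m = 169.5173 − y.

[1] `<path>` cubic bezier, #008000→cut S830 F1393: (189.5536,81.9830) → (181.2570,77.4284) → (174.5598,74.1132) → (169.5245,71.5769) → (166.2137,69.3587) → (164.6897,66.9978) → (165.0152,64.0337) → (167.2525,60.0056) → (171.4642,54.4527)

[2] `<polygon>` rectangle, #008000→cut S830 F1393: (45.4718,150.8918) → (60.1624,150.8918) → (60.1624,73.4221) → (45.4718,73.4221) → (45.4718,150.8918) (closed)

[3] `<path>` regular polygon, #008000→cut S830 F1393: (153.6177,154.4492) → (177.5051,158.4797) → (195.5498,142.3168) → (194.1638,118.1314) → (174.3908,104.1357) → (151.1202,110.8687) → (141.8753,133.2603) → (153.6177,154.4492) (closed)

[4] `<polyline>` open polyline, #ff8800→score S575 F2038: (7.2570,151.1296) → (49.6784,86.8133) → (98.7878,96.9831) → (179.2832,23.4092)

[5] `<path>` regular polygon, #ff8800→score S575 F2038: (126.8987,145.4961) → (95.8966,107.4230) → (78.4254,153.3082) → (126.8987,145.4961) (closed)

; LightBurn 1.4.05
; GRBL device profile, absolute coords
G21
G90
G00 X189.5536 Y81.9830
M3 S830
G01 X181.2570 Y77.4284 F1393
G01 X174.5598 Y74.1132 F1393
G01 X169.5245 Y71.5769 F1393
G01 X166.2137 Y69.3587 F1393
G01 X164.6897 Y66.9978 F1393
G01 X165.0152 Y64.0337 F1393
G01 X167.2525 Y60.0056 F1393
G01 X171.4642 Y54.4527 F1393
M5
G00 X45.4718 Y150.8918
M3 S830
G01 X60.1624 Y150.8918 F1393
G01 X60.1624 Y73.4221 F1393
G01 X45.4718 Y73.4221 F1393
G01 X45.4718 Y150.8918 F1393
M5
G00 X153.6177 Y154.4492
M3 S830
G01 X177.5051 Y158.4797 F1393
G01 X195.5498 Y142.3168 F1393
G01 X194.1638 Y118.1314 F1393
G01 X174.3908 Y104.1357 F1393
G01 X151.1202 Y110.8687 F1393
G01 X141.8753 Y133.2603 F1393
G01 X153.6177 Y154.4492 F1393
M5
G00 X7.2570 Y151.1296
M3 S575
G01 X49.6784 Y86.8133 F2038
G01 X98.7878 Y96.9831 F2038
G01 X179.2832 Y23.4092 F2038
M5
G00 X126.8987 Y145.4961
M3 S575
G01 X95.8966 Y107.4230 F2038
G01 X78.4254 Y153.3082 F2038
G01 X126.8987 Y145.4961 F2038
M5
G00 X0.0000 Y0.0000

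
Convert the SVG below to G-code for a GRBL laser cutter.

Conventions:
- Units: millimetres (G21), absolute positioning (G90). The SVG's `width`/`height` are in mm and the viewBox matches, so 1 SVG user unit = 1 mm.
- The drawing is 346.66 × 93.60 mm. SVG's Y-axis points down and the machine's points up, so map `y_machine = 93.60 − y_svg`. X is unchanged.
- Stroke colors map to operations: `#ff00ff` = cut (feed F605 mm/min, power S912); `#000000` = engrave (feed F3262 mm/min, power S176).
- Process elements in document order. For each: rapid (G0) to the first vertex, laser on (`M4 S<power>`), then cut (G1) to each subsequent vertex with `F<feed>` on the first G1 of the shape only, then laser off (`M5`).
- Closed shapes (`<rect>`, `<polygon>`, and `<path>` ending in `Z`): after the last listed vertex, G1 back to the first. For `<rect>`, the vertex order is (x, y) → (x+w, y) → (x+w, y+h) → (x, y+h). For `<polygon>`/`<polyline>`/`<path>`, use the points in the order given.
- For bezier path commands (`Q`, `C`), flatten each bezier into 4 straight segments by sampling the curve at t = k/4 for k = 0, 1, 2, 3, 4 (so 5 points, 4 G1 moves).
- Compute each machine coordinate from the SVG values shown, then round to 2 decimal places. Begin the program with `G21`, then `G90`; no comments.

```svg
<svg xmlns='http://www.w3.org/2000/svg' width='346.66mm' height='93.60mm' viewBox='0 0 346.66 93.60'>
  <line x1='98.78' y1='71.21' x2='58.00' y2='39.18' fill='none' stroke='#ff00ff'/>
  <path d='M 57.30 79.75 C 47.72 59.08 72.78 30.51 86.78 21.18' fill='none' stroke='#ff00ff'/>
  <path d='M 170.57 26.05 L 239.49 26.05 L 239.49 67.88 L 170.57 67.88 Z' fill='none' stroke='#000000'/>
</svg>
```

viewBox `0 0 346.66 93.60` with mm width/height → 1 unit = 1 mm. Flip: y_m = 93.60 − y_svg.

**Shape 1** — `<line>` line segment, stroke `#ff00ff` → cut (S912, F605). Machine vertices: (98.78,22.39) → (58.00,54.42). Open path.

**Shape 2** — `<path>` cubic bezier, stroke `#ff00ff` → cut (S912, F605). Control points (SVG): P0=(57.30,79.75), P1=(47.72,59.08), P2=(72.78,30.51), P3=(86.78,21.18); sampled at t=k/4. Machine vertices: (57.30,13.85) → (55.90,30.41) → (63.20,47.39) → (74.92,62.24) → (86.78,72.42). Open path.

**Shape 3** — `<path>` rectangle, stroke `#000000` → engrave (S176, F3262). Machine vertices: (170.57,67.55) → (239.49,67.55) → (239.49,25.72) → (170.57,25.72) → (170.57,67.55). Closed: final G1 returns to the first vertex.

G21
G90
G0 X98.78 Y22.39
M4 S912
G1 X58.00 Y54.42 F605
M5
G0 X57.30 Y13.85
M4 S912
G1 X55.90 Y30.41 F605
G1 X63.20 Y47.39
G1 X74.92 Y62.24
G1 X86.78 Y72.42
M5
G0 X170.57 Y67.55
M4 S176
G1 X239.49 Y67.55 F3262
G1 X239.49 Y25.72
G1 X170.57 Y25.72
G1 X170.57 Y67.55
M5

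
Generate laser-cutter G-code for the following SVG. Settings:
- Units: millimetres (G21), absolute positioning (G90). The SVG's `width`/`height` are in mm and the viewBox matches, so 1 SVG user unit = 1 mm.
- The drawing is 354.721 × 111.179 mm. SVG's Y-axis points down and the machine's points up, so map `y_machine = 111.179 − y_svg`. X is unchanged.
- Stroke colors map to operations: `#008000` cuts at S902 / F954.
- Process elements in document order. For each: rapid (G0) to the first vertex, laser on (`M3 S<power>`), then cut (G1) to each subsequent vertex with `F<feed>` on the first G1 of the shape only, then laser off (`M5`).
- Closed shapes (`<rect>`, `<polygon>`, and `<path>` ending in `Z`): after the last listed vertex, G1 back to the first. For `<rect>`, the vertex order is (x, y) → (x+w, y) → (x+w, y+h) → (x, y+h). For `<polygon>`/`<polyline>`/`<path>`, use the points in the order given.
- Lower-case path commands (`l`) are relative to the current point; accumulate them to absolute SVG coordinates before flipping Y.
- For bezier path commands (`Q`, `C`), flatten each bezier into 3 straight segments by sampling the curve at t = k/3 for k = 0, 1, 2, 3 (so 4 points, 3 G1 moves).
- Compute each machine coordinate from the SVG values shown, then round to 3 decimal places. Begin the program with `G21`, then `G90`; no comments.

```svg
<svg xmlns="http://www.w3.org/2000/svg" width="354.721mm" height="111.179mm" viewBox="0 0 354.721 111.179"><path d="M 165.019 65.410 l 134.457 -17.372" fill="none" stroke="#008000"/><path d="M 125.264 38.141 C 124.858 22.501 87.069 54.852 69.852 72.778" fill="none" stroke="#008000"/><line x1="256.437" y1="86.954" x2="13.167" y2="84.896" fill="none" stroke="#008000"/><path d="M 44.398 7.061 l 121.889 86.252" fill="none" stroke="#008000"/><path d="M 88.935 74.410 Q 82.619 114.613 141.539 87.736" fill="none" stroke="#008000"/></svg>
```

G21
G90
G0 X165.019 Y45.769
M3 S902
G1 X299.476 Y63.141 F954
M5
G0 X125.264 Y73.038
M3 S902
G1 X114.543 Y74.993 F954
G1 X91.780 Y58.824
G1 X69.852 Y38.401
M5
G0 X256.437 Y24.225
M3 S902
G1 X13.167 Y26.283 F954
M5
G0 X44.398 Y104.118
M3 S902
G1 X166.287 Y17.866 F954
M5
G0 X88.935 Y36.769
M3 S902
G1 X91.973 Y17.420 F954
G1 X109.507 Y12.978
G1 X141.539 Y23.443
M5

viewBox `0 0 354.721 111.179` with mm width/height → 1 unit = 1 mm. Flip: y_m = 111.179 − y_svg.

**Shape 1** — `<path>` line segment, stroke `#008000` → cut (S902, F954). Machine vertices: (165.019,45.769) → (299.476,63.141). Open path.

**Shape 2** — `<path>` cubic bezier, stroke `#008000` → cut (S902, F954). Control points (SVG): P0=(125.264,38.141), P1=(124.858,22.501), P2=(87.069,54.852), P3=(69.852,72.778); sampled at t=k/3. Machine vertices: (125.264,73.038) → (114.543,74.993) → (91.780,58.824) → (69.852,38.401). Open path.

**Shape 3** — `<line>` line segment, stroke `#008000` → cut (S902, F954). Machine vertices: (256.437,24.225) → (13.167,26.283). Open path.

**Shape 4** — `<path>` line segment, stroke `#008000` → cut (S902, F954). Machine vertices: (44.398,104.118) → (166.287,17.866). Open path.

**Shape 5** — `<path>` quadratic bezier, stroke `#008000` → cut (S902, F954). Control points (SVG): P0=(88.935,74.410), P1=(82.619,114.613), P2=(141.539,87.736); sampled at t=k/3. Machine vertices: (88.935,36.769) → (91.973,17.420) → (109.507,12.978) → (141.539,23.443). Open path.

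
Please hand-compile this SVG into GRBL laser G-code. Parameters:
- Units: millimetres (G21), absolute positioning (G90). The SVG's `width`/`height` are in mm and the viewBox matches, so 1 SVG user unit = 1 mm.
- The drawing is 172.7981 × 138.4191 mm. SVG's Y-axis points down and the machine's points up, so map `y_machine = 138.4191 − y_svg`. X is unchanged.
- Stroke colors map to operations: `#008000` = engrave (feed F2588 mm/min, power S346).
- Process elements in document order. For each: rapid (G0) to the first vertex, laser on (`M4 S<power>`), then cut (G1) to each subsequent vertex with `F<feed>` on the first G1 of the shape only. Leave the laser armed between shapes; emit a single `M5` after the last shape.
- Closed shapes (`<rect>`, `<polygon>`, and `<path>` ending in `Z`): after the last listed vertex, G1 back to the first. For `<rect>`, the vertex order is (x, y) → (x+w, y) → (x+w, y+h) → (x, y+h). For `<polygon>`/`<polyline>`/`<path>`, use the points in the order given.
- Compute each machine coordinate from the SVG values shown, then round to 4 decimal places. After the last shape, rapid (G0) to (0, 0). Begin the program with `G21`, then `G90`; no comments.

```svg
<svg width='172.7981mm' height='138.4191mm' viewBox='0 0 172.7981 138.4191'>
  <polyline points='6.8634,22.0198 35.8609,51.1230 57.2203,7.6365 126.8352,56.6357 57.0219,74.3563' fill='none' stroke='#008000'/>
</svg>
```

G21
G90
G0 X6.8634 Y116.3993
M4 S346
G1 X35.8609 Y87.2961 F2588
G1 X57.2203 Y130.7826
G1 X126.8352 Y81.7834
G1 X57.0219 Y64.0628
M5
G0 X0.0000 Y0.0000

Since the viewBox matches the mm dimensions, user units are millimetres directly. The only transform is the Y-flip y_m = 138.4191 − y_svg.

Shape 1 is a open polyline drawn with `<polyline>`. Its stroke #008000 means engrave at S346, F2588. After flipping Y the toolpath is (6.8634,116.3993) → (35.8609,87.2961) → (57.2203,130.7826) → (126.8352,81.7834) → (57.0219,64.0628).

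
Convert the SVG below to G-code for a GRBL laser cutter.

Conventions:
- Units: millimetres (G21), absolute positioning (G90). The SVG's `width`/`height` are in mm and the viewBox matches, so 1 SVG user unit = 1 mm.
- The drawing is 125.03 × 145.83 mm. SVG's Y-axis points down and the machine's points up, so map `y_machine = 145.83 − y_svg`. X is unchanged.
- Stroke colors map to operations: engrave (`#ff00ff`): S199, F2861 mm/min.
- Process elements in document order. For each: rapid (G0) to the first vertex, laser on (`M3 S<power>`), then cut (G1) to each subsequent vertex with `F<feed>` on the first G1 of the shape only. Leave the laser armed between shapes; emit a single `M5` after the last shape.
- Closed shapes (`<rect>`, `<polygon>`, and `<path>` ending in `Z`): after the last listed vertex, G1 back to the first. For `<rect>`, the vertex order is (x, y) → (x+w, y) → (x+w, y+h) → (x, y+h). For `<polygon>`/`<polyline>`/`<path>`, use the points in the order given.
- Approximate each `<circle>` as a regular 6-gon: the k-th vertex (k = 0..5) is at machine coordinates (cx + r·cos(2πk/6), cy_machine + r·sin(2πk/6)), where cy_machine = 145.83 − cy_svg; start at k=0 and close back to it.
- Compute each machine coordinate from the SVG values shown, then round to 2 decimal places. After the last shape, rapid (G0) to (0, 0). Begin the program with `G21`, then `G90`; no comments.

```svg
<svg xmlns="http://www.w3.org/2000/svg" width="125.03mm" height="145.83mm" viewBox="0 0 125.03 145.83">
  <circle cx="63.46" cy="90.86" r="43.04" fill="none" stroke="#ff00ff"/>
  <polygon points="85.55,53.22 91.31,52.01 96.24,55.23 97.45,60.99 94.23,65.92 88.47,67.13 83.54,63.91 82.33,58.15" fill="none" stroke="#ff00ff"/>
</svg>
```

1 u = 1 mm; y_m = 145.83 − y.

[1] `<circle>` circle, #ff00ff→engrave S199 F2861: (106.50,54.97) → (84.98,92.24) → (41.94,92.24) → (20.42,54.97) → (41.94,17.70) → (84.98,17.70) → (106.50,54.97) (closed)

[2] `<polygon>` regular polygon, #ff00ff→engrave S199 F2861: (85.55,92.61) → (91.31,93.82) → (96.24,90.60) → (97.45,84.84) → (94.23,79.91) → (88.47,78.70) → (83.54,81.92) → (82.33,87.68) → (85.55,92.61) (closed)

G21
G90
G0 X106.50 Y54.97
M3 S199
G1 X84.98 Y92.24 F2861
G1 X41.94 Y92.24
G1 X20.42 Y54.97
G1 X41.94 Y17.70
G1 X84.98 Y17.70
G1 X106.50 Y54.97
G0 X85.55 Y92.61
M3 S199
G1 X91.31 Y93.82 F2861
G1 X96.24 Y90.60
G1 X97.45 Y84.84
G1 X94.23 Y79.91
G1 X88.47 Y78.70
G1 X83.54 Y81.92
G1 X82.33 Y87.68
G1 X85.55 Y92.61
M5
G0 X0.00 Y0.00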